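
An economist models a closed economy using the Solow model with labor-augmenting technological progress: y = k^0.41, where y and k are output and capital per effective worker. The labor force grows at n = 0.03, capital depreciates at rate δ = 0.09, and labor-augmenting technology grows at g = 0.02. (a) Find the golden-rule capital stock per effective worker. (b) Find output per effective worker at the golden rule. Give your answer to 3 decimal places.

n + g + δ = 0.03 + 0.02 + 0.09 = 0.14.
Golden rule sets MPK = n+g+δ: 0.41·k^(0.41−1) = 0.14, so k_gold = (0.41/0.14)^(1/0.59) ≈ 6.1793.
y_gold = 6.1793^0.41 ≈ 2.1100.

(a) k_gold ≈ 6.179; (b) y_gold ≈ 2.110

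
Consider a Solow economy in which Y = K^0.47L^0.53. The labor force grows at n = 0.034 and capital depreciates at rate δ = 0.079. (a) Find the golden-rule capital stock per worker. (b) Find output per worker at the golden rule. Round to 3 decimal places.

The effective depreciation rate is n + δ = 0.034 + 0.079 = 0.113.
Setting f'(k) = n+δ gives 0.47·k^(0.47−1) = 0.113, hence k_gold = (0.47/0.113)^(1/0.53) ≈ 14.7218.
y_gold = 14.7218^0.47 ≈ 3.5395.

(a) k_gold ≈ 14.722; (b) y_gold ≈ 3.539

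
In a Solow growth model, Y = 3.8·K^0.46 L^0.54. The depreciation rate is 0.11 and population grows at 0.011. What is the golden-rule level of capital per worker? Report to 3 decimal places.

Capital per worker breaks even when investment replaces (n + δ)·k; here n + δ = 0.121.
Golden rule sets MPK = n+δ: 0.46·3.8·k^(0.46−1) = 0.121, so k_gold = (0.46·3.8/0.121)^(1/0.54) ≈ 140.5065.

k_gold ≈ 140.506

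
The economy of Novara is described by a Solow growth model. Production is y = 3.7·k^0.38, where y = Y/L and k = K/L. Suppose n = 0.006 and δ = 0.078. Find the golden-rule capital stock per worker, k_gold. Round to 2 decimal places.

n + δ = 0.006 + 0.078 = 0.084.
Setting f'(k) = n+δ gives 0.38·3.7·k^(0.38−1) = 0.084, hence k_gold = (0.38·3.7/0.084)^(1/0.62) ≈ 94.1281.

k_gold ≈ 94.13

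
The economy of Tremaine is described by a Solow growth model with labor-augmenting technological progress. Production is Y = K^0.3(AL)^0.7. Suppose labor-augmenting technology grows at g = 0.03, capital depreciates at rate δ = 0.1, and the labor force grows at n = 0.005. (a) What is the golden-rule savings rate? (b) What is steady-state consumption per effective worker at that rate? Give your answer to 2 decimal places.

(a) s_gold = 0.30; (b) c_gold ≈ 0.99

n + g + δ = 0.005 + 0.03 + 0.1 = 0.135.
For Cobb-Douglas, s_gold equals capital's share: s_gold = 0.3.
At the golden rule the marginal product of capital equals n+g+δ: 0.3·k^(0.3−1) = 0.135. Solving, k_gold = (0.3/0.135)^(1/0.7) ≈ 3.1290.
y_gold = 3.1290^0.3 ≈ 1.4081; c_gold = (1−0.3)·y_gold ≈ 0.9856.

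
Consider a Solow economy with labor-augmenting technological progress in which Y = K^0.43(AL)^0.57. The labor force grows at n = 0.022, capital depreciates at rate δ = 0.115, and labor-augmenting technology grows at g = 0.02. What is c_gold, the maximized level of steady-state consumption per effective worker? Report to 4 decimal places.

c_gold ≈ 1.2189

Break-even investment rate: n + g + δ = 0.022 + 0.02 + 0.115 = 0.157.
Golden rule sets MPK = n+g+δ: 0.43·k^(0.43−1) = 0.157, so k_gold = (0.43/0.157)^(1/0.57) ≈ 5.8569.
y_gold = 5.8569^0.43 ≈ 2.1384.
c_gold = y_gold − (n+g+δ)·k_gold = 2.1384 − 0.157·5.8569 ≈ 1.2189.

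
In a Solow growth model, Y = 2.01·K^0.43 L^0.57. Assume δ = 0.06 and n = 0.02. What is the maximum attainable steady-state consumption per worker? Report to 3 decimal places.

c_gold ≈ 6.899

n + δ = 0.02 + 0.06 = 0.08.
Setting f'(k) = n+δ gives 0.43·2.01·k^(0.43−1) = 0.08, hence k_gold = (0.43·2.01/0.08)^(1/0.57) ≈ 65.0562.
y_gold = 2.01·65.0562^0.43 ≈ 12.1035.
c_gold = y_gold − (n+δ)·k_gold = 12.1035 − 0.08·65.0562 ≈ 6.8990.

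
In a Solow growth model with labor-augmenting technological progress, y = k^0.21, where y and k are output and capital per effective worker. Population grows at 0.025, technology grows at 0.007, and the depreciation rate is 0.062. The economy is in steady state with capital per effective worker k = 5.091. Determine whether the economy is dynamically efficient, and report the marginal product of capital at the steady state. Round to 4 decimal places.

Capital per effective worker breaks even when investment replaces (n + g + δ)·k; here n + g + δ = 0.094.
MPK = 0.21·k^(0.21−1) = 0.21·5.091^(-0.79) ≈ 0.0581.
MPK < 0.094, so the economy is dynamically inefficient (over-saving).

dynamically inefficient; MPK ≈ 0.0581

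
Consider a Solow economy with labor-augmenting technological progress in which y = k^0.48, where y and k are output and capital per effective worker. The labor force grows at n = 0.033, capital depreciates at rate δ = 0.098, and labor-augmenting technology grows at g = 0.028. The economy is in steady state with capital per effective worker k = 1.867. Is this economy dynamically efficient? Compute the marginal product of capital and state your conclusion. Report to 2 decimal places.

Break-even investment rate: n + g + δ = 0.033 + 0.028 + 0.098 = 0.159.
MPK = 0.48·k^(0.48−1) = 0.48·1.867^(-0.52) ≈ 0.3469.
MPK > 0.159, so the economy is dynamically efficient (under-saving).

dynamically efficient; MPK ≈ 0.35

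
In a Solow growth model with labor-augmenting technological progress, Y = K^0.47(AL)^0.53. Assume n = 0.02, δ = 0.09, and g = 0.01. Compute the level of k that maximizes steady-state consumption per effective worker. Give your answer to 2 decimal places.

k_gold ≈ 13.14

The effective depreciation rate is n + g + δ = 0.02 + 0.01 + 0.09 = 0.12.
Maximizing c = f(k) − (n+g+δ)·k gives f'(k) = n+g+δ, i.e. 0.47·k^(0.47−1) = 0.12, so k_gold = (0.47/0.12)^(1/0.53) ≈ 13.1435.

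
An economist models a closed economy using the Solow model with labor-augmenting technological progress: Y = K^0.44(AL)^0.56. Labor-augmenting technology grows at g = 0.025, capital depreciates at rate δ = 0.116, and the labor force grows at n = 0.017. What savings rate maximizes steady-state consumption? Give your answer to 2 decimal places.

s_gold = 0.44

Break-even investment rate: n + g + δ = 0.017 + 0.025 + 0.116 = 0.158.
At the golden rule MPK = n+g+δ, and in any Cobb-Douglas steady state s = (n+g+δ)·k/y = MPK·k/y = capital's share 0.44.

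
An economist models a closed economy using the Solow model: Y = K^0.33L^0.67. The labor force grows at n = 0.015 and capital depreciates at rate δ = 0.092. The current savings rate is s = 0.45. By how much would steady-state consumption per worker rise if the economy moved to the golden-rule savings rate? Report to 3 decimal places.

Δc ≈ 0.051

n + δ = 0.015 + 0.092 = 0.107.
Current steady state (s = 0.45): k* = (0.45/0.107)^(1/0.67) ≈ 8.5327, y* = 8.5327^0.33 ≈ 2.0289, c* = (1−0.45)·2.0289 ≈ 1.1159.
Setting f'(k) = n+δ gives 0.33·k^(0.33−1) = 0.107, hence k_gold = (0.33/0.107)^(1/0.67) ≈ 5.3709.
y_gold = 5.3709^0.33 ≈ 1.7415, c_gold = y_gold − 0.107·k_gold ≈ 1.1668.
Gain: Δc = 1.1668 − 1.1159 ≈ 0.0509.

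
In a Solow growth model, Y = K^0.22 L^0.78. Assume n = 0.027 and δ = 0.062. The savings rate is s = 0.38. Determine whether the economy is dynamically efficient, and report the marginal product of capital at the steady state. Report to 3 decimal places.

Capital per worker breaks even when investment replaces (n + δ)·k; here n + δ = 0.089.
Steady-state k*: s·k^0.22 = 0.089·k gives k* = (0.38/0.089)^(1/0.78) ≈ 6.4298.
MPK = 0.22·6.4298^(-0.78) ≈ 0.0515.
MPK < n+δ = 0.089, so the economy is dynamically inefficient (over-saving).

dynamically inefficient; MPK ≈ 0.052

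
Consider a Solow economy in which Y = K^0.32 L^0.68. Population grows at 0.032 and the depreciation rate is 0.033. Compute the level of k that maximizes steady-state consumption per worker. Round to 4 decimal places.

Capital per worker breaks even when investment replaces (n + δ)·k; here n + δ = 0.065.
Maximizing c = f(k) − (n+δ)·k gives f'(k) = n+δ, i.e. 0.32·k^(0.32−1) = 0.065, so k_gold = (0.32/0.065)^(1/0.68) ≈ 10.4231.

k_gold ≈ 10.4231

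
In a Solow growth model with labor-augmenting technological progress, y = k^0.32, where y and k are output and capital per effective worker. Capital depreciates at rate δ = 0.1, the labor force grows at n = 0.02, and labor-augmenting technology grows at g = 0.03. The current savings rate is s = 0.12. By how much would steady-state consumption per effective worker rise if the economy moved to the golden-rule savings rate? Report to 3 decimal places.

Break-even investment rate: n + g + δ = 0.02 + 0.03 + 0.1 = 0.15.
Current steady state (s = 0.12): k* = (0.12/0.15)^(1/0.68) ≈ 0.7203, y* = 0.7203^0.32 ≈ 0.9003, c* = (1−0.12)·0.9003 ≈ 0.7923.
At the golden rule the marginal product of capital equals n+g+δ: 0.32·k^(0.32−1) = 0.15. Solving, k_gold = (0.32/0.15)^(1/0.68) ≈ 3.0473.
y_gold = 3.0473^0.32 ≈ 1.4284, c_gold = y_gold − 0.15·k_gold ≈ 0.9713.
Gain: Δc = 0.9713 − 0.7923 ≈ 0.1790.

Δc ≈ 0.179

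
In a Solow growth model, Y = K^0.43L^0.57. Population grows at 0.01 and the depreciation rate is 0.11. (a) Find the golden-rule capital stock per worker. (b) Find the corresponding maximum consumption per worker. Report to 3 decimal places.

(a) k_gold ≈ 9.385; (b) c_gold ≈ 1.493

n + δ = 0.01 + 0.11 = 0.12.
Golden rule sets MPK = n+δ: 0.43·k^(0.43−1) = 0.12, so k_gold = (0.43/0.12)^(1/0.57) ≈ 9.3850.
y_gold = 9.3850^0.43 ≈ 2.6191; c_gold = y_gold − 0.12·k_gold ≈ 1.4929.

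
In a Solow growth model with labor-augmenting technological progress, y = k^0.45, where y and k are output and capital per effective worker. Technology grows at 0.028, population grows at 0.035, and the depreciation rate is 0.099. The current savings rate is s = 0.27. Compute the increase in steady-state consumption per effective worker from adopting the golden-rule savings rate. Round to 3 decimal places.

Δc ≈ 0.160

n + g + δ = 0.035 + 0.028 + 0.099 = 0.162.
Current steady state (s = 0.27): k* = (0.27/0.162)^(1/0.55) ≈ 2.5314, y* = 2.5314^0.45 ≈ 1.5188, c* = (1−0.27)·1.5188 ≈ 1.1088.
Golden rule sets MPK = n+g+δ: 0.45·k^(0.45−1) = 0.162, so k_gold = (0.45/0.162)^(1/0.55) ≈ 6.4080.
y_gold = 6.4080^0.45 ≈ 2.3069, c_gold = y_gold − 0.162·k_gold ≈ 1.2688.
Gain: Δc = 1.2688 − 1.1088 ≈ 0.1600.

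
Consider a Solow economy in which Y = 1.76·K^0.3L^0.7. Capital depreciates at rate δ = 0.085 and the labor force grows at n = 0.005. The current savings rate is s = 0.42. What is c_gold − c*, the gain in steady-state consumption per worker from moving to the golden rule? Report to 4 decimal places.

Δc ≈ 0.1128

The effective depreciation rate is n + δ = 0.005 + 0.085 = 0.09.
Current steady state (s = 0.42): k* = (0.42·1.76/0.09)^(1/0.7) ≈ 20.2515, y* = 1.76·20.2515^0.3 ≈ 4.3396, c* = (1−0.42)·4.3396 ≈ 2.5170.
Maximizing c = f(k) − (n+δ)·k gives f'(k) = n+δ, i.e. 0.3·1.76·k^(0.3−1) = 0.09, so k_gold = (0.3·1.76/0.09)^(1/0.7) ≈ 12.5228.
y_gold = 1.76·12.5228^0.3 ≈ 3.7568, c_gold = y_gold − 0.09·k_gold ≈ 2.6298.
Gain: Δc = 2.6298 − 2.5170 ≈ 0.1128.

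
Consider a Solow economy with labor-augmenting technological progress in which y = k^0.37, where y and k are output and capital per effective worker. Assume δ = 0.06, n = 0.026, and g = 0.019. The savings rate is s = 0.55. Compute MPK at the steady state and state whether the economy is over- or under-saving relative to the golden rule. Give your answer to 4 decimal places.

Capital per effective worker breaks even when investment replaces (n + g + δ)·k; here n + g + δ = 0.105.
Steady-state k*: s·k^0.37 = 0.105·k gives k* = (0.55/0.105)^(1/0.63) ≈ 13.8530.
MPK = 0.37·13.8530^(-0.63) ≈ 0.0706.
MPK < n+g+δ = 0.105, so the economy is dynamically inefficient (over-saving).

over-saving; MPK ≈ 0.0706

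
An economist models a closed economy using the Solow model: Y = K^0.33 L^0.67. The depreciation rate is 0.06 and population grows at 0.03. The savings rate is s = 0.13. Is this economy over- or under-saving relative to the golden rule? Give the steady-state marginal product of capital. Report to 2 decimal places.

under-saving; MPK ≈ 0.23

The effective depreciation rate is n + δ = 0.03 + 0.06 = 0.09.
Steady-state k*: s·k^0.33 = 0.09·k gives k* = (0.13/0.09)^(1/0.67) ≈ 1.7312.
MPK = 0.33·1.7312^(-0.67) ≈ 0.2285.
MPK > n+δ = 0.09, so the economy is dynamically efficient (under-saving).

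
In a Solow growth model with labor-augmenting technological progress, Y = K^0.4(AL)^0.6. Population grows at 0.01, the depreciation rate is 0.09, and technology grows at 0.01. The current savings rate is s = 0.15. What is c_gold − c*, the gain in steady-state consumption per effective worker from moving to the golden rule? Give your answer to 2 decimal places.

n + g + δ = 0.01 + 0.01 + 0.09 = 0.11.
Current steady state (s = 0.15): k* = (0.15/0.11)^(1/0.6) ≈ 1.6769, y* = 1.6769^0.4 ≈ 1.2297, c* = (1−0.15)·1.2297 ≈ 1.0452.
Maximizing c = f(k) − (n+g+δ)·k gives f'(k) = n+g+δ, i.e. 0.4·k^(0.4−1) = 0.11, so k_gold = (0.4/0.11)^(1/0.6) ≈ 8.5990.
y_gold = 8.5990^0.4 ≈ 2.3647, c_gold = y_gold − 0.11·k_gold ≈ 1.4188.
Gain: Δc = 1.4188 − 1.0452 ≈ 0.3736.

Δc ≈ 0.37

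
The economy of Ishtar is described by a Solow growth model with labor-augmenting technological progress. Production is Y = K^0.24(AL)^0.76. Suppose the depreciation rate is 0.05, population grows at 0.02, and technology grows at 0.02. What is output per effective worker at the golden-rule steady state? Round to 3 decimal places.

Capital per effective worker breaks even when investment replaces (n + g + δ)·k; here n + g + δ = 0.09.
Maximizing c = f(k) − (n+g+δ)·k gives f'(k) = n+g+δ, i.e. 0.24·k^(0.24−1) = 0.09, so k_gold = (0.24/0.09)^(1/0.76) ≈ 3.6348.
Output: y_gold = k_gold^0.24 = 3.6348^0.24 ≈ 1.3631.

y_gold ≈ 1.363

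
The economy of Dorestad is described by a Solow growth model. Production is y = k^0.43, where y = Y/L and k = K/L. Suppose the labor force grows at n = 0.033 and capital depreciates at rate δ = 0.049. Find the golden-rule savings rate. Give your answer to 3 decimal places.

s_gold = 0.430

Capital per worker breaks even when investment replaces (n + δ)·k; here n + δ = 0.082.
At the golden rule MPK = n+δ, and in any Cobb-Douglas steady state s = (n+δ)·k/y = MPK·k/y = capital's share 0.43.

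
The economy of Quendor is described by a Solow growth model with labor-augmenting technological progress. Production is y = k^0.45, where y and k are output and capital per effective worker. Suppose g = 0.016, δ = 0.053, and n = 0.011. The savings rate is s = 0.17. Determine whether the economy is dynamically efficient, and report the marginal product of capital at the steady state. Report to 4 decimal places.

Break-even investment rate: n + g + δ = 0.011 + 0.016 + 0.053 = 0.08.
Steady-state k*: s·k^0.45 = 0.08·k gives k* = (0.17/0.08)^(1/0.55) ≈ 3.9373.
MPK = 0.45·3.9373^(-0.55) ≈ 0.2118.
MPK > n+g+δ = 0.08, so the economy is dynamically efficient (under-saving).

dynamically efficient; MPK ≈ 0.2118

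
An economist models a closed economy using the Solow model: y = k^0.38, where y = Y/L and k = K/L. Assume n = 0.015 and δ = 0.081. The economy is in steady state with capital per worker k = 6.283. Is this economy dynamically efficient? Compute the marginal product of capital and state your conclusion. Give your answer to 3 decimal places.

dynamically efficient; MPK ≈ 0.122

Capital per worker breaks even when investment replaces (n + δ)·k; here n + δ = 0.096.
MPK = 0.38·k^(0.38−1) = 0.38·6.283^(-0.62) ≈ 0.1216.
MPK > 0.096, so the economy is dynamically efficient (under-saving).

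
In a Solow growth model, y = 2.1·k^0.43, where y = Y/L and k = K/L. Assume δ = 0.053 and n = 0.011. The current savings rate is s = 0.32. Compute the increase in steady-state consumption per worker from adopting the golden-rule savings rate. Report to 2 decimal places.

Δc ≈ 0.40

Capital per worker breaks even when investment replaces (n + δ)·k; here n + δ = 0.064.
Current steady state (s = 0.32): k* = (0.32·2.1/0.064)^(1/0.57) ≈ 61.8814, y* = 2.1·61.8814^0.43 ≈ 12.3763, c* = (1−0.32)·12.3763 ≈ 8.4159.
Golden rule sets MPK = n+δ: 0.43·2.1·k^(0.43−1) = 0.064, so k_gold = (0.43·2.1/0.064)^(1/0.57) ≈ 103.9155.
y_gold = 2.1·103.9155^0.43 ≈ 15.4665, c_gold = y_gold − 0.064·k_gold ≈ 8.8159.
Gain: Δc = 8.8159 − 8.4159 ≈ 0.4000.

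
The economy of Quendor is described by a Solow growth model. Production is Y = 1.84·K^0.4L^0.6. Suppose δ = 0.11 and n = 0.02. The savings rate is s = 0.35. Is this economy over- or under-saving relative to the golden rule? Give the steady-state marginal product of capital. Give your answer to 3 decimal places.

under-saving; MPK ≈ 0.149

Capital per worker breaks even when investment replaces (n + δ)·k; here n + δ = 0.13.
Steady-state k*: s·A·k^0.4 = 0.13·k gives k* = (0.35·1.84/0.13)^(1/0.6) ≈ 14.3959.
MPK = 0.4·1.84·14.3959^(-0.6) ≈ 0.1486.
MPK > n+δ = 0.13, so the economy is dynamically efficient (under-saving).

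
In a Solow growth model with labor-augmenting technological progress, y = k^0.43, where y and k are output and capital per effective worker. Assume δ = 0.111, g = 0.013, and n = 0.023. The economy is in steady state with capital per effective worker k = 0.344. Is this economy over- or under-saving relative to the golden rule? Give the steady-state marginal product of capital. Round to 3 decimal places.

under-saving; MPK ≈ 0.790

n + g + δ = 0.023 + 0.013 + 0.111 = 0.147.
MPK = 0.43·k^(0.43−1) = 0.43·0.344^(-0.57) ≈ 0.7900.
MPK > 0.147, so the economy is dynamically efficient (under-saving).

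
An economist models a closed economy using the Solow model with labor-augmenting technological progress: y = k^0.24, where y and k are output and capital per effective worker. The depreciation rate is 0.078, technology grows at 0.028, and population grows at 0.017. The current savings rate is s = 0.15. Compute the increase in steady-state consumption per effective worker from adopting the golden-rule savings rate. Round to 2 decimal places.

n + g + δ = 0.017 + 0.028 + 0.078 = 0.123.
Current steady state (s = 0.15): k* = (0.15/0.123)^(1/0.76) ≈ 1.2984, y* = 1.2984^0.24 ≈ 1.0647, c* = (1−0.15)·1.0647 ≈ 0.9050.
At the golden rule the marginal product of capital equals n+g+δ: 0.24·k^(0.24−1) = 0.123. Solving, k_gold = (0.24/0.123)^(1/0.76) ≈ 2.4098.
y_gold = 2.4098^0.24 ≈ 1.2350, c_gold = y_gold − 0.123·k_gold ≈ 0.9386.
Gain: Δc = 0.9386 − 0.9050 ≈ 0.0336.

Δc ≈ 0.03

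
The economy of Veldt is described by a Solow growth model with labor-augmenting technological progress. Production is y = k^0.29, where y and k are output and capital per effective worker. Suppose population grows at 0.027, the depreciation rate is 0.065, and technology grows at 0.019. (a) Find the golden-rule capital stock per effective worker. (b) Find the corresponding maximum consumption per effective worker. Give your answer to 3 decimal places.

(a) k_gold ≈ 3.867; (b) c_gold ≈ 1.051

Capital per effective worker breaks even when investment replaces (n + g + δ)·k; here n + g + δ = 0.111.
Golden rule sets MPK = n+g+δ: 0.29·k^(0.29−1) = 0.111, so k_gold = (0.29/0.111)^(1/0.71) ≈ 3.8675.
y_gold = 3.8675^0.29 ≈ 1.4803; c_gold = y_gold − 0.111·k_gold ≈ 1.0510.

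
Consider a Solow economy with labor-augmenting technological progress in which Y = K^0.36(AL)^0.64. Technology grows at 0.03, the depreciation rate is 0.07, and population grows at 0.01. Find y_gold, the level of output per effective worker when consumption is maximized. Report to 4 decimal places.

y_gold ≈ 1.9482

n + g + δ = 0.01 + 0.03 + 0.07 = 0.11.
Setting f'(k) = n+g+δ gives 0.36·k^(0.36−1) = 0.11, hence k_gold = (0.36/0.11)^(1/0.64) ≈ 6.3760.
Output: y_gold = k_gold^0.36 = 6.3760^0.36 ≈ 1.9482.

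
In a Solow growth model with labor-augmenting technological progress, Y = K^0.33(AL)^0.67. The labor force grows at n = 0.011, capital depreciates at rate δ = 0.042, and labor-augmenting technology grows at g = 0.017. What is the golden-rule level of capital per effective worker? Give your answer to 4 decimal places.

k_gold ≈ 10.1181

Break-even investment rate: n + g + δ = 0.011 + 0.017 + 0.042 = 0.07.
At the golden rule the marginal product of capital equals n+g+δ: 0.33·k^(0.33−1) = 0.07. Solving, k_gold = (0.33/0.07)^(1/0.67) ≈ 10.1181.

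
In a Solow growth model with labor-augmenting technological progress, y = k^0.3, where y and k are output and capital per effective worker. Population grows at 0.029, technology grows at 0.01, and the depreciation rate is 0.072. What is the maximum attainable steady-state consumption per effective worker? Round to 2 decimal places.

The effective depreciation rate is n + g + δ = 0.029 + 0.01 + 0.072 = 0.111.
Setting f'(k) = n+g+δ gives 0.3·k^(0.3−1) = 0.111, hence k_gold = (0.3/0.111)^(1/0.7) ≈ 4.1386.
y_gold = 4.1386^0.3 ≈ 1.5313.
c_gold = y_gold − (n+g+δ)·k_gold = 1.5313 − 0.111·4.1386 ≈ 1.0719.

c_gold ≈ 1.07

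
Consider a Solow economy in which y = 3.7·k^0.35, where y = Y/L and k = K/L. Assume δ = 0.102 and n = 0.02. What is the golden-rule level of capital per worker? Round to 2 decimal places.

Capital per worker breaks even when investment replaces (n + δ)·k; here n + δ = 0.122.
At the golden rule the marginal product of capital equals n+δ: 0.35·3.7·k^(0.35−1) = 0.122. Solving, k_gold = (0.35·3.7/0.122)^(1/0.65) ≈ 37.8724.

k_gold ≈ 37.87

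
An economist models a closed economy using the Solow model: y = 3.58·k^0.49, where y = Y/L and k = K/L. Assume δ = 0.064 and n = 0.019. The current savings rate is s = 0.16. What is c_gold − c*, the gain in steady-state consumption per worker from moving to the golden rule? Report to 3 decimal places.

n + δ = 0.019 + 0.064 = 0.083.
Current steady state (s = 0.16): k* = (0.16·3.58/0.083)^(1/0.51) ≈ 44.1520, y* = 3.58·44.1520^0.49 ≈ 22.9039, c* = (1−0.16)·22.9039 ≈ 19.2393.
At the golden rule the marginal product of capital equals n+δ: 0.49·3.58·k^(0.49−1) = 0.083. Solving, k_gold = (0.49·3.58/0.083)^(1/0.51) ≈ 396.3156.
y_gold = 3.58·396.3156^0.49 ≈ 67.1310, c_gold = y_gold − 0.083·k_gold ≈ 34.2368.
Gain: Δc = 34.2368 − 19.2393 ≈ 14.9976.

Δc ≈ 14.998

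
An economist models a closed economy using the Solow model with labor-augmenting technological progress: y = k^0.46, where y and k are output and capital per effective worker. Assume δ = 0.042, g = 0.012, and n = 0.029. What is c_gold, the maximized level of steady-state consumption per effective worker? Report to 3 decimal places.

c_gold ≈ 2.322

Capital per effective worker breaks even when investment replaces (n + g + δ)·k; here n + g + δ = 0.083.
Setting f'(k) = n+g+δ gives 0.46·k^(0.46−1) = 0.083, hence k_gold = (0.46/0.083)^(1/0.54) ≈ 23.8333.
y_gold = 23.8333^0.46 ≈ 4.3004.
c_gold = y_gold − (n+g+δ)·k_gold = 4.3004 − 0.083·23.8333 ≈ 2.3222.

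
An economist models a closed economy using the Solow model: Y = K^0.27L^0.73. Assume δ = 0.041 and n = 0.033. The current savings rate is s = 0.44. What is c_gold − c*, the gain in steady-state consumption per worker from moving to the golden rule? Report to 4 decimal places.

Break-even investment rate: n + δ = 0.033 + 0.041 = 0.074.
Current steady state (s = 0.44): k* = (0.44/0.074)^(1/0.73) ≈ 11.4968, y* = 11.4968^0.27 ≈ 1.9336, c* = (1−0.44)·1.9336 ≈ 1.0828.
Maximizing c = f(k) − (n+δ)·k gives f'(k) = n+δ, i.e. 0.27·k^(0.27−1) = 0.074, so k_gold = (0.27/0.074)^(1/0.73) ≈ 5.8890.
y_gold = 5.8890^0.27 ≈ 1.6140, c_gold = y_gold − 0.074·k_gold ≈ 1.1782.
Gain: Δc = 1.1782 − 1.0828 ≈ 0.0955.

Δc ≈ 0.0955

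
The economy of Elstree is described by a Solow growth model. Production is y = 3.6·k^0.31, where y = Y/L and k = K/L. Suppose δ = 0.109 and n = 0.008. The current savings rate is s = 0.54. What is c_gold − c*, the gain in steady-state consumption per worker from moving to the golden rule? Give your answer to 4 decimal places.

The effective depreciation rate is n + δ = 0.008 + 0.109 = 0.117.
Current steady state (s = 0.54): k* = (0.54·3.6/0.117)^(1/0.69) ≈ 58.7294, y* = 3.6·58.7294^0.31 ≈ 12.7247, c* = (1−0.54)·12.7247 ≈ 5.8534.
Golden rule sets MPK = n+δ: 0.31·3.6·k^(0.31−1) = 0.117, so k_gold = (0.31·3.6/0.117)^(1/0.69) ≈ 26.2745.
y_gold = 3.6·26.2745^0.31 ≈ 9.9165, c_gold = y_gold − 0.117·k_gold ≈ 6.8424.
Gain: Δc = 6.8424 − 5.8534 ≈ 0.9890.

Δc ≈ 0.9890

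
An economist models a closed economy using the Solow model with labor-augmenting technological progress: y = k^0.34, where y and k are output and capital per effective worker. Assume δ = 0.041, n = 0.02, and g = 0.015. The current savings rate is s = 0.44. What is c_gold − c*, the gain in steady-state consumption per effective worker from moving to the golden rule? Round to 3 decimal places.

Δc ≈ 0.044

Capital per effective worker breaks even when investment replaces (n + g + δ)·k; here n + g + δ = 0.076.
Current steady state (s = 0.44): k* = (0.44/0.076)^(1/0.66) ≈ 14.3059, y* = 14.3059^0.34 ≈ 2.4710, c* = (1−0.44)·2.4710 ≈ 1.3838.
Maximizing c = f(k) − (n+g+δ)·k gives f'(k) = n+g+δ, i.e. 0.34·k^(0.34−1) = 0.076, so k_gold = (0.34/0.076)^(1/0.66) ≈ 9.6796.
y_gold = 9.6796^0.34 ≈ 2.1637, c_gold = y_gold − 0.076·k_gold ≈ 1.4280.
Gain: Δc = 1.4280 − 1.3838 ≈ 0.0443.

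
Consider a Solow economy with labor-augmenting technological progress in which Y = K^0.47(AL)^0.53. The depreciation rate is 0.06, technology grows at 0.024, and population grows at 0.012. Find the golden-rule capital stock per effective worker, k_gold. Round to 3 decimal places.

k_gold ≈ 20.024

Capital per effective worker breaks even when investment replaces (n + g + δ)·k; here n + g + δ = 0.096.
At the golden rule the marginal product of capital equals n+g+δ: 0.47·k^(0.47−1) = 0.096. Solving, k_gold = (0.47/0.096)^(1/0.53) ≈ 20.0244.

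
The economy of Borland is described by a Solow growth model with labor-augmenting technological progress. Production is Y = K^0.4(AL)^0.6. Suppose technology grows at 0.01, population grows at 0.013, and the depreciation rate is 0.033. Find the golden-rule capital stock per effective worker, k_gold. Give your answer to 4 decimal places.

k_gold ≈ 26.4923

n + g + δ = 0.013 + 0.01 + 0.033 = 0.056.
Maximizing c = f(k) − (n+g+δ)·k gives f'(k) = n+g+δ, i.e. 0.4·k^(0.4−1) = 0.056, so k_gold = (0.4/0.056)^(1/0.6) ≈ 26.4923.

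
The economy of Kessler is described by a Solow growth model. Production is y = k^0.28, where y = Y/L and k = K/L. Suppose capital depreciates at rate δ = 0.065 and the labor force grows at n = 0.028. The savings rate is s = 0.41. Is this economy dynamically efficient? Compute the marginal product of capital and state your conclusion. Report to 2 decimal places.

dynamically inefficient; MPK ≈ 0.06

Break-even investment rate: n + δ = 0.028 + 0.065 = 0.093.
Steady-state k*: s·k^0.28 = 0.093·k gives k* = (0.41/0.093)^(1/0.72) ≈ 7.8499.
MPK = 0.28·7.8499^(-0.72) ≈ 0.0635.
MPK < n+δ = 0.093, so the economy is dynamically inefficient (over-saving).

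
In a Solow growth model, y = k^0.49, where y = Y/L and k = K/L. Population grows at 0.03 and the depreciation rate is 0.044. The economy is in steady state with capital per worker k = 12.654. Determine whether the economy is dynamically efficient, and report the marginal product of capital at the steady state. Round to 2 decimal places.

dynamically efficient; MPK ≈ 0.13

Break-even investment rate: n + δ = 0.03 + 0.044 = 0.074.
MPK = 0.49·k^(0.49−1) = 0.49·12.654^(-0.51) ≈ 0.1343.
MPK > 0.074, so the economy is dynamically efficient (under-saving).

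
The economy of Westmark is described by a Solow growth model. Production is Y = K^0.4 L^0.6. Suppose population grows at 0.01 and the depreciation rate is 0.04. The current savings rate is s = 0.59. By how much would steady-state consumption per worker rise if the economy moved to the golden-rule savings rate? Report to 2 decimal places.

Capital per worker breaks even when investment replaces (n + δ)·k; here n + δ = 0.05.
Current steady state (s = 0.59): k* = (0.59/0.05)^(1/0.6) ≈ 61.1604, y* = 61.1604^0.4 ≈ 5.1831, c* = (1−0.59)·5.1831 ≈ 2.1251.
Setting f'(k) = n+δ gives 0.4·k^(0.4−1) = 0.05, hence k_gold = (0.4/0.05)^(1/0.6) ≈ 32.0000.
y_gold = 32.0000^0.4 ≈ 4.0000, c_gold = y_gold − 0.05·k_gold ≈ 2.4000.
Gain: Δc = 2.4000 − 2.1251 ≈ 0.2749.

Δc ≈ 0.27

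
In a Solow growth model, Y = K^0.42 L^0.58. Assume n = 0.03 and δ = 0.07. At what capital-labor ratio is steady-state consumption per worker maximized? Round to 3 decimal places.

k_gold ≈ 11.873

Capital per worker breaks even when investment replaces (n + δ)·k; here n + δ = 0.1.
At the golden rule the marginal product of capital equals n+δ: 0.42·k^(0.42−1) = 0.1. Solving, k_gold = (0.42/0.1)^(1/0.58) ≈ 11.8732.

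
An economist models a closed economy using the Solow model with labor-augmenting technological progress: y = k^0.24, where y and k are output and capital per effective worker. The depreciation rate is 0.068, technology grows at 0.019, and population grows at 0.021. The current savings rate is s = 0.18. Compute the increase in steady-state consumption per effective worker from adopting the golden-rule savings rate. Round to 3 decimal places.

n + g + δ = 0.021 + 0.019 + 0.068 = 0.108.
Current steady state (s = 0.18): k* = (0.18/0.108)^(1/0.76) ≈ 1.9584, y* = 1.9584^0.24 ≈ 1.1751, c* = (1−0.18)·1.1751 ≈ 0.9635.
Setting f'(k) = n+g+δ gives 0.24·k^(0.24−1) = 0.108, hence k_gold = (0.24/0.108)^(1/0.76) ≈ 2.8596.
y_gold = 2.8596^0.24 ≈ 1.2868, c_gold = y_gold − 0.108·k_gold ≈ 0.9780.
Gain: Δc = 0.9780 − 0.9635 ≈ 0.0144.

Δc ≈ 0.014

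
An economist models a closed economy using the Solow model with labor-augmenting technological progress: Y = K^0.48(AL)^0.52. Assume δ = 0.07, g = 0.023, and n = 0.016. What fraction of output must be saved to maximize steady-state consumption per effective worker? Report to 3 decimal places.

n + g + δ = 0.016 + 0.023 + 0.07 = 0.109.
At the golden rule MPK = n+g+δ, and in any Cobb-Douglas steady state s = (n+g+δ)·k/y = MPK·k/y = capital's share 0.48.

s_gold = 0.480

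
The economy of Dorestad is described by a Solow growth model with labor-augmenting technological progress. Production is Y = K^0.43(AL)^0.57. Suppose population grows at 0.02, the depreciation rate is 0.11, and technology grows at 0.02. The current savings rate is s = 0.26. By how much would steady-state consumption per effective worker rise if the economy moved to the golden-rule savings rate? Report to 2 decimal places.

Break-even investment rate: n + g + δ = 0.02 + 0.02 + 0.11 = 0.15.
Current steady state (s = 0.26): k* = (0.26/0.15)^(1/0.57) ≈ 2.6248, y* = 2.6248^0.43 ≈ 1.5143, c* = (1−0.26)·1.5143 ≈ 1.1206.
Golden rule sets MPK = n+g+δ: 0.43·k^(0.43−1) = 0.15, so k_gold = (0.43/0.15)^(1/0.57) ≈ 6.3448.
y_gold = 6.3448^0.43 ≈ 2.2133, c_gold = y_gold − 0.15·k_gold ≈ 1.2616.
Gain: Δc = 1.2616 − 1.1206 ≈ 0.1410.

Δc ≈ 0.14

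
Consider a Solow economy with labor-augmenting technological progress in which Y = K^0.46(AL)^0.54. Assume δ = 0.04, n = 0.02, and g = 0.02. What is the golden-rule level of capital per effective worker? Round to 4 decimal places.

k_gold ≈ 25.5148

The effective depreciation rate is n + g + δ = 0.02 + 0.02 + 0.04 = 0.08.
Setting f'(k) = n+g+δ gives 0.46·k^(0.46−1) = 0.08, hence k_gold = (0.46/0.08)^(1/0.54) ≈ 25.5148.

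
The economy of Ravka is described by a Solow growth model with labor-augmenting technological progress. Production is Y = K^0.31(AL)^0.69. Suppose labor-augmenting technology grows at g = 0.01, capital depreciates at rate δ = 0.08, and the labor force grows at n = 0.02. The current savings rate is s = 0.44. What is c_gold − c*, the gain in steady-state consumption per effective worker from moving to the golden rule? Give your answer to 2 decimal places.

Δc ≈ 0.06

Break-even investment rate: n + g + δ = 0.02 + 0.01 + 0.08 = 0.11.
Current steady state (s = 0.44): k* = (0.44/0.11)^(1/0.69) ≈ 7.4568, y* = 7.4568^0.31 ≈ 1.8642, c* = (1−0.44)·1.8642 ≈ 1.0439.
At the golden rule the marginal product of capital equals n+g+δ: 0.31·k^(0.31−1) = 0.11. Solving, k_gold = (0.31/0.11)^(1/0.69) ≈ 4.4888.
y_gold = 4.4888^0.31 ≈ 1.5928, c_gold = y_gold − 0.11·k_gold ≈ 1.0990.
Gain: Δc = 1.0990 − 1.0439 ≈ 0.0551.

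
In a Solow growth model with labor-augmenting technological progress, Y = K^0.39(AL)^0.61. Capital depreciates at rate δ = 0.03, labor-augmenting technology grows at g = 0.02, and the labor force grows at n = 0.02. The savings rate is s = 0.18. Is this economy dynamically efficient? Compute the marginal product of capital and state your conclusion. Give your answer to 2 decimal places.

dynamically efficient; MPK ≈ 0.15

n + g + δ = 0.02 + 0.02 + 0.03 = 0.07.
Steady-state k*: s·k^0.39 = 0.07·k gives k* = (0.18/0.07)^(1/0.61) ≈ 4.7035.
MPK = 0.39·4.7035^(-0.61) ≈ 0.1517.
MPK > n+g+δ = 0.07, so the economy is dynamically efficient (under-saving).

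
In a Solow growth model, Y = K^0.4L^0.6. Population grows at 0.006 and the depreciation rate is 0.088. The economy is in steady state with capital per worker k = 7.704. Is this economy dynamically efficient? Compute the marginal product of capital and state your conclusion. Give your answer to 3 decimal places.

Capital per worker breaks even when investment replaces (n + δ)·k; here n + δ = 0.094.
MPK = 0.4·k^(0.4−1) = 0.4·7.704^(-0.6) ≈ 0.1175.
MPK > 0.094, so the economy is dynamically efficient (under-saving).

dynamically efficient; MPK ≈ 0.117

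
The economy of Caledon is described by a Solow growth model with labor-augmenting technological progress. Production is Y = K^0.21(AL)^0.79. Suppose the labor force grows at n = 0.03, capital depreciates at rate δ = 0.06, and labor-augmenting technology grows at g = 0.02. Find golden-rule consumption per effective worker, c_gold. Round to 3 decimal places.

c_gold ≈ 0.938

Capital per effective worker breaks even when investment replaces (n + g + δ)·k; here n + g + δ = 0.11.
Setting f'(k) = n+g+δ gives 0.21·k^(0.21−1) = 0.11, hence k_gold = (0.21/0.11)^(1/0.79) ≈ 2.2671.
y_gold = 2.2671^0.21 ≈ 1.1875.
c_gold = y_gold − (n+g+δ)·k_gold = 1.1875 − 0.11·2.2671 ≈ 0.9382.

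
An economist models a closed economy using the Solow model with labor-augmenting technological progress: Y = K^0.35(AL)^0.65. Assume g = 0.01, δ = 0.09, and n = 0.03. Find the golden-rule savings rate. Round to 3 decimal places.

The effective depreciation rate is n + g + δ = 0.03 + 0.01 + 0.09 = 0.13.
At the golden rule MPK = n+g+δ, and in any Cobb-Douglas steady state s = (n+g+δ)·k/y = MPK·k/y = capital's share 0.35.

s_gold = 0.350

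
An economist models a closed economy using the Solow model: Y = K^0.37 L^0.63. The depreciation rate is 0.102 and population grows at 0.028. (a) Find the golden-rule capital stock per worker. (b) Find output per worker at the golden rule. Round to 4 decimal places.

(a) k_gold ≈ 5.2607; (b) y_gold ≈ 1.8484

The effective depreciation rate is n + δ = 0.028 + 0.102 = 0.13.
At the golden rule the marginal product of capital equals n+δ: 0.37·k^(0.37−1) = 0.13. Solving, k_gold = (0.37/0.13)^(1/0.63) ≈ 5.2607.
y_gold = 5.2607^0.37 ≈ 1.8484.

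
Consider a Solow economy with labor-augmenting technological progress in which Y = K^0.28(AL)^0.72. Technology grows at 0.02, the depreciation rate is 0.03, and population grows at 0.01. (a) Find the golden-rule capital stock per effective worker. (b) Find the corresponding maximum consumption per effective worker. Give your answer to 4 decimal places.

Capital per effective worker breaks even when investment replaces (n + g + δ)·k; here n + g + δ = 0.06.
At the golden rule the marginal product of capital equals n+g+δ: 0.28·k^(0.28−1) = 0.06. Solving, k_gold = (0.28/0.06)^(1/0.72) ≈ 8.4952.
y_gold = 8.4952^0.28 ≈ 1.8204; c_gold = y_gold − 0.06·k_gold ≈ 1.3107.

(a) k_gold ≈ 8.4952; (b) c_gold ≈ 1.3107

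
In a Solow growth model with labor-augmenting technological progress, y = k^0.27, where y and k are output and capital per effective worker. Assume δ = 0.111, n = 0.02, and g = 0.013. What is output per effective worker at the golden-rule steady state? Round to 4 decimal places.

y_gold ≈ 1.2617

Break-even investment rate: n + g + δ = 0.02 + 0.013 + 0.111 = 0.144.
Golden rule sets MPK = n+g+δ: 0.27·k^(0.27−1) = 0.144, so k_gold = (0.27/0.144)^(1/0.73) ≈ 2.3658.
Output: y_gold = k_gold^0.27 = 2.3658^0.27 ≈ 1.2617.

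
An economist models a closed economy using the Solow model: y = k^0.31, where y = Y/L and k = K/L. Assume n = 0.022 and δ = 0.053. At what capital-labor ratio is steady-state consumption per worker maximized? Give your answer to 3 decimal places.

The effective depreciation rate is n + δ = 0.022 + 0.053 = 0.075.
Maximizing c = f(k) − (n+δ)·k gives f'(k) = n+δ, i.e. 0.31·k^(0.31−1) = 0.075, so k_gold = (0.31/0.075)^(1/0.69) ≈ 7.8197.

k_gold ≈ 7.820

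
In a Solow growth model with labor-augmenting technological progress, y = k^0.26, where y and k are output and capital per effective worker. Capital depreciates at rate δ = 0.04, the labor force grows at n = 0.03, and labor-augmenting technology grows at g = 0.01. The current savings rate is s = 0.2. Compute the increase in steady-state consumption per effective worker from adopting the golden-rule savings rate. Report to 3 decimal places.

Δc ≈ 0.016

Capital per effective worker breaks even when investment replaces (n + g + δ)·k; here n + g + δ = 0.08.
Current steady state (s = 0.2): k* = (0.2/0.08)^(1/0.74) ≈ 3.4495, y* = 3.4495^0.26 ≈ 1.3798, c* = (1−0.2)·1.3798 ≈ 1.1038.
Setting f'(k) = n+g+δ gives 0.26·k^(0.26−1) = 0.08, hence k_gold = (0.26/0.08)^(1/0.74) ≈ 4.9174.
y_gold = 4.9174^0.26 ≈ 1.5130, c_gold = y_gold − 0.08·k_gold ≈ 1.1197.
Gain: Δc = 1.1197 − 1.1038 ≈ 0.0158.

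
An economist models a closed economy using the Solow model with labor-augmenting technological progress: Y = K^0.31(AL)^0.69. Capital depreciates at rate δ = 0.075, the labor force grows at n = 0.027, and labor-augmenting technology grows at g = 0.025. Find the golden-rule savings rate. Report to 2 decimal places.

s_gold = 0.31

Break-even investment rate: n + g + δ = 0.027 + 0.025 + 0.075 = 0.127.
At the golden rule MPK = n+g+δ, and in any Cobb-Douglas steady state s = (n+g+δ)·k/y = MPK·k/y = capital's share 0.31.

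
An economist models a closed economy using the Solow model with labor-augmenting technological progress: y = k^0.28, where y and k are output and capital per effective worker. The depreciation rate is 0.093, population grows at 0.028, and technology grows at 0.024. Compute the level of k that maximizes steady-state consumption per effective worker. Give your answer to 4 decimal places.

k_gold ≈ 2.4942

Break-even investment rate: n + g + δ = 0.028 + 0.024 + 0.093 = 0.145.
Golden rule sets MPK = n+g+δ: 0.28·k^(0.28−1) = 0.145, so k_gold = (0.28/0.145)^(1/0.72) ≈ 2.4942.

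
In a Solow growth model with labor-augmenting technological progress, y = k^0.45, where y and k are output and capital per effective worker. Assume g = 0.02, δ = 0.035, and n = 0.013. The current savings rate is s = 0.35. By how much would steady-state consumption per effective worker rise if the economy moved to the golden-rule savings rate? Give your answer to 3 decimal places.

Δc ≈ 0.098

The effective depreciation rate is n + g + δ = 0.013 + 0.02 + 0.035 = 0.068.
Current steady state (s = 0.35): k* = (0.35/0.068)^(1/0.55) ≈ 19.6673, y* = 19.6673^0.45 ≈ 3.8211, c* = (1−0.35)·3.8211 ≈ 2.4837.
At the golden rule the marginal product of capital equals n+g+δ: 0.45·k^(0.45−1) = 0.068. Solving, k_gold = (0.45/0.068)^(1/0.55) ≈ 31.0591.
y_gold = 31.0591^0.45 ≈ 4.6934, c_gold = y_gold − 0.068·k_gold ≈ 2.5814.
Gain: Δc = 2.5814 − 2.4837 ≈ 0.0977.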